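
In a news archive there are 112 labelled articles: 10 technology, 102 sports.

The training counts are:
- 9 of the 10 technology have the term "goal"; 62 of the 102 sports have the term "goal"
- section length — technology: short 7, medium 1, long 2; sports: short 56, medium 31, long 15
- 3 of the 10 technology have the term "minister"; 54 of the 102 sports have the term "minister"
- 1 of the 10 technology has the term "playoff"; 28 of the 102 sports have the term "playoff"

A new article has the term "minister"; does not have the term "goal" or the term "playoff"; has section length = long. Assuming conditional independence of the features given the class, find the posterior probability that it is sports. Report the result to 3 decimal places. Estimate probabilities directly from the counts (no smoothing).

technology: (10/112) × (1/10) × (2/10) × (3/10) × (9/10) ≈ 0.000482143
sports: (102/112) × (40/102) × (15/102) × (54/102) × (74/102) ≈ 0.0201724
P(sports | x) = 0.0201724 / 0.020654543 ≈ 0.977

0.977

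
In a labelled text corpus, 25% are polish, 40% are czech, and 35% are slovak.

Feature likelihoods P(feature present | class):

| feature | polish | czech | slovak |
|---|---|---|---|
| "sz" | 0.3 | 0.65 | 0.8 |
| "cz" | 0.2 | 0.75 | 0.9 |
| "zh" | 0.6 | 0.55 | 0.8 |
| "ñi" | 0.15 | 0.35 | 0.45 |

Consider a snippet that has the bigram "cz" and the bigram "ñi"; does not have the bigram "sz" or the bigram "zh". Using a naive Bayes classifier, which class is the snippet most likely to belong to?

polish: 0.25 × (1−0.3) × 0.2 × (1−0.6) × 0.15 = 0.0021
czech: 0.4 × (1−0.65) × 0.75 × (1−0.55) × 0.35 = 0.0165375
slovak: 0.35 × (1−0.8) × 0.9 × (1−0.8) × 0.45 = 0.00567
Highest score → czech.

czech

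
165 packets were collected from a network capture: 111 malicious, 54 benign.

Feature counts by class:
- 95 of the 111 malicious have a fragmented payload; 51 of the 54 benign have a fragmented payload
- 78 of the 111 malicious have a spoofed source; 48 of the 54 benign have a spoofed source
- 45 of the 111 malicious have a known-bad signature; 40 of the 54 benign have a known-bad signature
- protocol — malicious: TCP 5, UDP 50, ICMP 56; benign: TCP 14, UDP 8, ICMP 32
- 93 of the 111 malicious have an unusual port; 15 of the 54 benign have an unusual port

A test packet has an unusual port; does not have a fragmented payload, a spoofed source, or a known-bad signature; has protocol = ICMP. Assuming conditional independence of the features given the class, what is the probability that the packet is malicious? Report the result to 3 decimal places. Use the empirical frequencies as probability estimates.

malicious: (111/165) × (16/111) × (33/111) × (66/111) × (56/111) × (93/111) ≈ 0.00724558
benign: (54/165) × (3/54) × (6/54) × (14/54) × (32/54) × (15/54) ≈ 0.000086215
P(malicious | x) = 0.00724558 / 0.007331795 ≈ 0.988

0.988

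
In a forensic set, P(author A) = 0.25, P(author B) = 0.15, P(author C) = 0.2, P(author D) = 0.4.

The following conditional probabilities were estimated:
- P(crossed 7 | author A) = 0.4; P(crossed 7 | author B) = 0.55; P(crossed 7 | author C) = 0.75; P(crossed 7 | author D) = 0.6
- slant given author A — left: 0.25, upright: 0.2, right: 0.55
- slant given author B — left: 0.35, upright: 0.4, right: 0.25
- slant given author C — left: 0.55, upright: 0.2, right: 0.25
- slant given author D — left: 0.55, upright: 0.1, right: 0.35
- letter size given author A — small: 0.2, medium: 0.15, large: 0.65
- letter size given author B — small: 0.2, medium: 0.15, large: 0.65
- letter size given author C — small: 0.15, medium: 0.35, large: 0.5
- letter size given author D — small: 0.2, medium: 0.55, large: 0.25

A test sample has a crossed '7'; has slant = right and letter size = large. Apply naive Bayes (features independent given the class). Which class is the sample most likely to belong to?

author A: 0.25 × 0.4 × 0.55 × 0.65 = 0.03575
author B: 0.15 × 0.55 × 0.25 × 0.65 = 0.01340625
author C: 0.2 × 0.75 × 0.25 × 0.5 = 0.01875
author D: 0.4 × 0.6 × 0.35 × 0.25 = 0.021
Highest score → author A.

author A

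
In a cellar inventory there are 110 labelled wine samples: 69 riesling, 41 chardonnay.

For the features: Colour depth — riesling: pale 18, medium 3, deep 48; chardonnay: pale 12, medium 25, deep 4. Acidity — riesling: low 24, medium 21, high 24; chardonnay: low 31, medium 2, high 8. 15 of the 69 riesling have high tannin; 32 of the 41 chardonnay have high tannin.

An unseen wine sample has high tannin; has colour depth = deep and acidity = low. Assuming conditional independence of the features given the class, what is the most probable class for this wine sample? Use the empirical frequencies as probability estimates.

riesling

riesling: (69/110) × (48/69) × (24/69) × (15/69) ≈ 0.0329954
chardonnay: (41/110) × (4/41) × (31/41) × (32/41) ≈ 0.0214591
Highest score → riesling.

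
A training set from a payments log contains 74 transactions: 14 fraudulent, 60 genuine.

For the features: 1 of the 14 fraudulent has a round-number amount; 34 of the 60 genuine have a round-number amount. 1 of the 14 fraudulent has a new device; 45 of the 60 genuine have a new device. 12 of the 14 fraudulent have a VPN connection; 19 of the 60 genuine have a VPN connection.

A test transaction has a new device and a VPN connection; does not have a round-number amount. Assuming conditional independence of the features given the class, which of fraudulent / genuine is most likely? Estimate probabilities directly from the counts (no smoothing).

genuine

fraudulent: (14/74) × (13/14) × (1/14) × (12/14) ≈ 0.0107557
genuine: (60/74) × (26/60) × (45/60) × (19/60) ≈ 0.0834459
Highest score → genuine.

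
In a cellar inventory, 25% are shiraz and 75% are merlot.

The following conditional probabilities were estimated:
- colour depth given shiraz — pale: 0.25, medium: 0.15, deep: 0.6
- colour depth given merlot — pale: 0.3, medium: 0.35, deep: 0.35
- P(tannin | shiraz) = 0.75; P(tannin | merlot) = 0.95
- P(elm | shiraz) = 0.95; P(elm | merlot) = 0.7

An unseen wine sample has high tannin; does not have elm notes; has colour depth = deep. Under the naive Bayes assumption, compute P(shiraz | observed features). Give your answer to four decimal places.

0.0699

shiraz: 0.25 × 0.6 × 0.75 × (1−0.95) = 0.005625
merlot: 0.75 × 0.35 × 0.95 × (1−0.7) = 0.0748125
P(shiraz | x) = 0.005625 / 0.0804375 ≈ 0.0699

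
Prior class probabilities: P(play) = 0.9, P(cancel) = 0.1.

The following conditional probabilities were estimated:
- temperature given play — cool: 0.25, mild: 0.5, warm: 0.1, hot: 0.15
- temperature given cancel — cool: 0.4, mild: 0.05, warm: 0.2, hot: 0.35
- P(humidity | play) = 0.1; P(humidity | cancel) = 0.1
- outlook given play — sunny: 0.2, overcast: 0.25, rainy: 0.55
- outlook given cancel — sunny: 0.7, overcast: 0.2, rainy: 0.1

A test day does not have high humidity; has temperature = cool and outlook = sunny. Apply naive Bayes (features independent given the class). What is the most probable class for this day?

play: 0.9 × 0.25 × (1−0.1) × 0.2 = 0.0405
cancel: 0.1 × 0.4 × (1−0.1) × 0.7 = 0.0252
Highest score → play.

play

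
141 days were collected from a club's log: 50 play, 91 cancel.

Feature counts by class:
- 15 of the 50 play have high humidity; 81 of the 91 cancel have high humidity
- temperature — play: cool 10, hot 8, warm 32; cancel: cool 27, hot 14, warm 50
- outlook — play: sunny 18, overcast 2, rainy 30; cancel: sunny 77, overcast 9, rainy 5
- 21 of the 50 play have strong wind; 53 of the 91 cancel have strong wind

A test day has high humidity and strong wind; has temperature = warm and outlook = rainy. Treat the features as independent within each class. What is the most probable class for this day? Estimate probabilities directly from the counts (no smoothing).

play: (50/141) × (15/50) × (32/50) × (30/50) × (21/50) ≈ 0.0171574
cancel: (91/141) × (81/91) × (50/91) × (5/91) × (53/91) ≈ 0.0101008
Highest score → play.

play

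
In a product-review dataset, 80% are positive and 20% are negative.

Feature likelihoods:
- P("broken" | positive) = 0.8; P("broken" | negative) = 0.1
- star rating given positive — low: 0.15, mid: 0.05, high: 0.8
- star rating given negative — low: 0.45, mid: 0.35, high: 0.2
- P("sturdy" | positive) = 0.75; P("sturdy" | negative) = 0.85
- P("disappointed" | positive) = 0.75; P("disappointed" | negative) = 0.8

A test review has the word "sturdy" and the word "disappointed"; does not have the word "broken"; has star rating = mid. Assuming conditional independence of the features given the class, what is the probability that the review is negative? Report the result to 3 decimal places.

positive: 0.8 × (1−0.8) × 0.05 × 0.75 × 0.75 = 0.0045
negative: 0.2 × (1−0.1) × 0.35 × 0.85 × 0.8 = 0.04284
P(negative | x) = 0.04284 / 0.04734 ≈ 0.905

0.905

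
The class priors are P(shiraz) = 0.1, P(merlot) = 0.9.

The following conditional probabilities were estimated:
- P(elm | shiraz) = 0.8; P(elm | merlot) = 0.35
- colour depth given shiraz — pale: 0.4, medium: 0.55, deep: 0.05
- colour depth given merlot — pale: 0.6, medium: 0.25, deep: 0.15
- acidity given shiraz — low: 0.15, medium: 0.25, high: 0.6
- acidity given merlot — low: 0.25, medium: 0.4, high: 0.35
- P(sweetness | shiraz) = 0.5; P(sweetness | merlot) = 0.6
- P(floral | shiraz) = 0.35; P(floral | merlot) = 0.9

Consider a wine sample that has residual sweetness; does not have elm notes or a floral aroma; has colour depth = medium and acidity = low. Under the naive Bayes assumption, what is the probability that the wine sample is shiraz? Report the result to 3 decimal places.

0.196

shiraz: 0.1 × (1−0.8) × 0.55 × 0.15 × 0.5 × (1−0.35) = 0.00053625
merlot: 0.9 × (1−0.35) × 0.25 × 0.25 × 0.6 × (1−0.9) = 0.00219375
P(shiraz | x) = 0.00053625 / 0.00273 ≈ 0.196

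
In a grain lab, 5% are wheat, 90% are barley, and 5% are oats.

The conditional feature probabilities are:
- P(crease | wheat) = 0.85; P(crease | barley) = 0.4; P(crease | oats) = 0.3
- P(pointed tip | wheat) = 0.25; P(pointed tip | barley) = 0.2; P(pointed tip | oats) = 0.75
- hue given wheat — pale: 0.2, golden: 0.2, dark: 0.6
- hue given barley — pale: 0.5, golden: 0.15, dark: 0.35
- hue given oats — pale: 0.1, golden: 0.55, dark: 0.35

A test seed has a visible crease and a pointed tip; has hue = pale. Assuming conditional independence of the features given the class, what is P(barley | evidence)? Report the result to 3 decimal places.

wheat: 0.05 × 0.85 × 0.25 × 0.2 = 0.002125
barley: 0.9 × 0.4 × 0.2 × 0.5 = 0.036
oats: 0.05 × 0.3 × 0.75 × 0.1 = 0.001125
P(barley | x) = 0.036 / 0.03925 ≈ 0.917

0.917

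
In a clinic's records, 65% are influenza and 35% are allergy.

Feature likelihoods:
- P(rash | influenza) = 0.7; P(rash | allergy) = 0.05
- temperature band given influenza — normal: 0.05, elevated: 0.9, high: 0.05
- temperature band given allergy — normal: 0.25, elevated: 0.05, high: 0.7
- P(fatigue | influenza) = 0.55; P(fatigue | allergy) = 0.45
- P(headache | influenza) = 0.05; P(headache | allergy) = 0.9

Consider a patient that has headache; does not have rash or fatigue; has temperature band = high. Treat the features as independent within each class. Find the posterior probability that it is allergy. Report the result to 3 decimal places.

0.998

influenza: 0.65 × (1−0.7) × 0.05 × (1−0.55) × 0.05 = 0.000219375
allergy: 0.35 × (1−0.05) × 0.7 × (1−0.45) × 0.9 = 0.11521125
P(allergy | x) = 0.11521125 / 0.115430625 ≈ 0.998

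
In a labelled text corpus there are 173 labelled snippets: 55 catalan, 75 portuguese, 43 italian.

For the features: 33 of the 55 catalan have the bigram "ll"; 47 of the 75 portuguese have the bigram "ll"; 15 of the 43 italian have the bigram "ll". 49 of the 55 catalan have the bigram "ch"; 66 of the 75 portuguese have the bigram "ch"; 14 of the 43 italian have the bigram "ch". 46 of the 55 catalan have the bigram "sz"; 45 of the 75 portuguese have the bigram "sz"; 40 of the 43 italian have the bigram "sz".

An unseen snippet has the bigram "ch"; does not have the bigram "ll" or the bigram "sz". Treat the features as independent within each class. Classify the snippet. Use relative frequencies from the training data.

portuguese

catalan: (55/173) × (22/55) × (49/55) × (9/55) ≈ 0.0185391
portuguese: (75/173) × (28/75) × (66/75) × (30/75) ≈ 0.0569711
italian: (43/173) × (28/43) × (14/43) × (3/43) ≈ 0.00367641
Highest score → portuguese.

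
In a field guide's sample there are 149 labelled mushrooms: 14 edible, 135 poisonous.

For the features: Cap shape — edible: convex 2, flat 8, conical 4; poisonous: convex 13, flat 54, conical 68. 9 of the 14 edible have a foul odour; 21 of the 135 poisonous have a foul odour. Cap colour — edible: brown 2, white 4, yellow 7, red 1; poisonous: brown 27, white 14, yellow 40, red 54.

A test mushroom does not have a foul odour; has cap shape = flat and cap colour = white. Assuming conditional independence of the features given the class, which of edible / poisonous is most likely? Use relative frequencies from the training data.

poisonous

edible: (14/149) × (8/14) × (5/14) × (4/14) ≈ 0.0054787
poisonous: (135/149) × (54/135) × (114/135) × (14/135) ≈ 0.0317375
Highest score → poisonous.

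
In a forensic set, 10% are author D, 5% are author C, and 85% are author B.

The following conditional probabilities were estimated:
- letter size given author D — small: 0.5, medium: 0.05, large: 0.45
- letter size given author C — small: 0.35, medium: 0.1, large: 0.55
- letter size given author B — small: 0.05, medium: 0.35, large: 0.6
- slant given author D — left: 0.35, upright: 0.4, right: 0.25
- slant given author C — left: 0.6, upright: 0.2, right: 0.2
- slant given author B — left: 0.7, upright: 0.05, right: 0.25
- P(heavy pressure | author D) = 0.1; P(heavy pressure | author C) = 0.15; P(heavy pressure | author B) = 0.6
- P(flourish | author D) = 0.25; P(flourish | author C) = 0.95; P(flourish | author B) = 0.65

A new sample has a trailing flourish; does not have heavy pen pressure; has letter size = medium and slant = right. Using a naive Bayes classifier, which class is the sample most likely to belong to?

author B

author D: 0.1 × 0.05 × 0.25 × (1−0.1) × 0.25 = 0.00028125
author C: 0.05 × 0.1 × 0.2 × (1−0.15) × 0.95 = 0.0008075
author B: 0.85 × 0.35 × 0.25 × (1−0.6) × 0.65 = 0.0193375
Highest score → author B.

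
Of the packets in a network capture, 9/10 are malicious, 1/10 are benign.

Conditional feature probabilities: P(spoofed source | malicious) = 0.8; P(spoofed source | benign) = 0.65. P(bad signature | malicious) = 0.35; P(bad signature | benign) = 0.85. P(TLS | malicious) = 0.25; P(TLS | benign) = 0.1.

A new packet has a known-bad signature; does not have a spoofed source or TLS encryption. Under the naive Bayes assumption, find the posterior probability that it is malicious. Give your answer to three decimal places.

malicious: 0.9 × (1−0.8) × 0.35 × (1−0.25) = 0.04725
benign: 0.1 × (1−0.65) × 0.85 × (1−0.1) = 0.026775
P(malicious | x) = 0.04725 / 0.074025 ≈ 0.638

0.638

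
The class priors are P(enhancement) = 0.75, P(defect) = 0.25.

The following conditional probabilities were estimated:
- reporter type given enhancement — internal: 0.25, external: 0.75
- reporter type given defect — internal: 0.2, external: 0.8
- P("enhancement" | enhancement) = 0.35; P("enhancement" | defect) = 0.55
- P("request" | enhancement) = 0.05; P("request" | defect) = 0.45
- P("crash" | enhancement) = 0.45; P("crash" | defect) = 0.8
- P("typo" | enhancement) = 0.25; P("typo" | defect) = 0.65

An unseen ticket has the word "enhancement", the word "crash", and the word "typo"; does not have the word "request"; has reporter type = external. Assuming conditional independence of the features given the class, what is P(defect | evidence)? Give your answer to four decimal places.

enhancement: 0.75 × 0.75 × 0.35 × (1−0.05) × 0.45 × 0.25 = 0.021041015625
defect: 0.25 × 0.8 × 0.55 × (1−0.45) × 0.8 × 0.65 = 0.03146
P(defect | x) = 0.03146 / 0.052501015625 ≈ 0.5992

0.5992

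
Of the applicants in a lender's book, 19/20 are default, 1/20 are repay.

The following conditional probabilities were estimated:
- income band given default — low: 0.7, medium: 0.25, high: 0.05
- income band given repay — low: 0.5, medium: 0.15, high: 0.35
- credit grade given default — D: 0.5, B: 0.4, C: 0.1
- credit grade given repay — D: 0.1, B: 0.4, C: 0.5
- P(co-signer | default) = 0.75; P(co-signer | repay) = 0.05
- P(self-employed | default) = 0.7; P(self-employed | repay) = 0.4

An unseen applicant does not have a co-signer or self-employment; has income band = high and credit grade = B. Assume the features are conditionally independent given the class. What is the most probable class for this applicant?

repay

default: 0.95 × 0.05 × 0.4 × (1−0.75) × (1−0.7) = 0.001425
repay: 0.05 × 0.35 × 0.4 × (1−0.05) × (1−0.4) = 0.00399
Highest score → repay.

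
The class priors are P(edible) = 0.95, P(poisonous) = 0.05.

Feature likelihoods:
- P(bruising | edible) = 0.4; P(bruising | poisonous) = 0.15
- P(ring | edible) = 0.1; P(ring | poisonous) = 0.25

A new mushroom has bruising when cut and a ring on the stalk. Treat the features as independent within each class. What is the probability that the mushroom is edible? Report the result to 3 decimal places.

edible: 0.95 × 0.4 × 0.1 = 0.038
poisonous: 0.05 × 0.15 × 0.25 = 0.001875
P(edible | x) = 0.038 / 0.039875 ≈ 0.953

0.953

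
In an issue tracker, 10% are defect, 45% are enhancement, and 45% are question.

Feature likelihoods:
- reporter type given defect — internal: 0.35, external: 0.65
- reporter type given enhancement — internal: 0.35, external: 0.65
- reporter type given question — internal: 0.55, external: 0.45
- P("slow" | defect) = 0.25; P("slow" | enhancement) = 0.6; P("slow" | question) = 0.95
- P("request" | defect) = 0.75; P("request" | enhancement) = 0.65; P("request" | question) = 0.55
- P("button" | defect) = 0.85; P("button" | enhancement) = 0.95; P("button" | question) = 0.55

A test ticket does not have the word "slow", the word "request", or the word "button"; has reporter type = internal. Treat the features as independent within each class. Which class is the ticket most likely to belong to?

defect: 0.1 × 0.35 × (1−0.25) × (1−0.75) × (1−0.85) = 0.000984375
enhancement: 0.45 × 0.35 × (1−0.6) × (1−0.65) × (1−0.95) = 0.0011025
question: 0.45 × 0.55 × (1−0.95) × (1−0.55) × (1−0.55) = 0.0025059375
Highest score → question.

question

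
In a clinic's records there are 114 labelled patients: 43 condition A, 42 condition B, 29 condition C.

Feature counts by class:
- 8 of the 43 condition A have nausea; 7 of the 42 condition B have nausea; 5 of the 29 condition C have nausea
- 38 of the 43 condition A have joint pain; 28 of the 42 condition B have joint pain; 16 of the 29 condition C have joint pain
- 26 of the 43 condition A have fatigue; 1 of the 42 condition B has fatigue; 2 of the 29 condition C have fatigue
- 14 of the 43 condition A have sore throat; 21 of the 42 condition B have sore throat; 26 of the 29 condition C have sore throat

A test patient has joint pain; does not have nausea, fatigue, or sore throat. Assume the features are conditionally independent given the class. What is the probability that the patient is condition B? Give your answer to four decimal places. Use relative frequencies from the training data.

condition A: (43/114) × (35/43) × (38/43) × (17/43) × (29/43) ≈ 0.0723416
condition B: (42/114) × (35/42) × (28/42) × (41/42) × (21/42) ≈ 0.0999025
condition C: (29/114) × (24/29) × (16/29) × (27/29) × (3/29) ≈ 0.0111871
P(condition B | x) = 0.0999025 / 0.1834312 ≈ 0.5446

0.5446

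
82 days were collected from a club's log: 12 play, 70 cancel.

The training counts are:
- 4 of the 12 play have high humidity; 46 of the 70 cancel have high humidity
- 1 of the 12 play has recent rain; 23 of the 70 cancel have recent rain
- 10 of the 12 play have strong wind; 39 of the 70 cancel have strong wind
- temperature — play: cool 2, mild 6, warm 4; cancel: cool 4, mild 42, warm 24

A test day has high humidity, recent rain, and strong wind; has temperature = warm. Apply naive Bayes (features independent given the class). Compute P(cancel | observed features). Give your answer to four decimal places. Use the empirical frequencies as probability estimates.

0.9689

play: (12/82) × (4/12) × (1/12) × (10/12) × (4/12) ≈ 0.00112918
cancel: (70/82) × (46/70) × (23/70) × (39/70) × (24/70) ≈ 0.035209
P(cancel | x) = 0.035209 / 0.03633818 ≈ 0.9689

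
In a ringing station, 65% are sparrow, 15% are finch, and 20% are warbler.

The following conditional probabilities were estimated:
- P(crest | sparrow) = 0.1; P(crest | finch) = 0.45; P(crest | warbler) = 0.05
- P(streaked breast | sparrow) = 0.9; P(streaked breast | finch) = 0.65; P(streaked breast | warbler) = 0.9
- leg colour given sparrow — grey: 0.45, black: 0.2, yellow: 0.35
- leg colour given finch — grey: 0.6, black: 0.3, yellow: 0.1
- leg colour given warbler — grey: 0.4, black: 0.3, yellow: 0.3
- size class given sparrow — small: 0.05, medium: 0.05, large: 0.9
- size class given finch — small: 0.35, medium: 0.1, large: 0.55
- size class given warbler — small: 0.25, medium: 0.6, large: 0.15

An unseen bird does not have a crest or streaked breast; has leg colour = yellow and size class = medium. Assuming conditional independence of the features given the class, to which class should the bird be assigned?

warbler

sparrow: 0.65 × (1−0.1) × (1−0.9) × 0.35 × 0.05 = 0.00102375
finch: 0.15 × (1−0.45) × (1−0.65) × 0.1 × 0.1 = 0.00028875
warbler: 0.2 × (1−0.05) × (1−0.9) × 0.3 × 0.6 = 0.00342
Highest score → warbler.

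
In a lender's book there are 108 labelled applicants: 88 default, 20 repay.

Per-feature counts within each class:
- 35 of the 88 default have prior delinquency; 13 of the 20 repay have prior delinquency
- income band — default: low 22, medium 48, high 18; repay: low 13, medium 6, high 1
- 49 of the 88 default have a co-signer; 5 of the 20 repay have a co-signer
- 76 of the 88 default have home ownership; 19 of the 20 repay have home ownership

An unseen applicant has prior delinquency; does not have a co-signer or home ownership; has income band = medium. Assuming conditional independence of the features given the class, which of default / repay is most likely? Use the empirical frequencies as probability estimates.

default

default: (88/108) × (35/88) × (48/88) × (39/88) × (12/88) ≈ 0.0106828
repay: (20/108) × (13/20) × (6/20) × (15/20) × (1/20) ≈ 0.00135417
Highest score → default.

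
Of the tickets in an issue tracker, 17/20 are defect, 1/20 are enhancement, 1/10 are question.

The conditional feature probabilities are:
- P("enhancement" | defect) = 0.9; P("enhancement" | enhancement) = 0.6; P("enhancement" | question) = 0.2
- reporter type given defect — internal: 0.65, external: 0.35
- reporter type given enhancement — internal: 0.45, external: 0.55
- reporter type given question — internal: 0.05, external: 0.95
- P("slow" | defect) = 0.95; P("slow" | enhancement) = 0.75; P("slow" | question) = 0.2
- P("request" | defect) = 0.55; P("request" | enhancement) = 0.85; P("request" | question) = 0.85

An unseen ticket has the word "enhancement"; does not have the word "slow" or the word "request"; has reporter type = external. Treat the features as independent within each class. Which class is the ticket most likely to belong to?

defect

defect: 0.85 × 0.9 × 0.35 × (1−0.95) × (1−0.55) = 0.006024375
enhancement: 0.05 × 0.6 × 0.55 × (1−0.75) × (1−0.85) = 0.00061875
question: 0.1 × 0.2 × 0.95 × (1−0.2) × (1−0.85) = 0.00228
Highest score → defect.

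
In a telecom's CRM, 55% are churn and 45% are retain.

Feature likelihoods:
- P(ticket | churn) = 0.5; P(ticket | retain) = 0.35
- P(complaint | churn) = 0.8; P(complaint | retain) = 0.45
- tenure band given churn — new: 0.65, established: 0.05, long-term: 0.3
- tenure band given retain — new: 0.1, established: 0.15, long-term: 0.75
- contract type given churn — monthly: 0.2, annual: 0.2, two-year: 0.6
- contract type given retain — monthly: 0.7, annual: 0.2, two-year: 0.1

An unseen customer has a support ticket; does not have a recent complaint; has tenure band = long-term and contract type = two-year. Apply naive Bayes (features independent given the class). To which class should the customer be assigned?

churn

churn: 0.55 × 0.5 × (1−0.8) × 0.3 × 0.6 = 0.0099
retain: 0.45 × 0.35 × (1−0.45) × 0.75 × 0.1 = 0.006496875
Highest score → churn.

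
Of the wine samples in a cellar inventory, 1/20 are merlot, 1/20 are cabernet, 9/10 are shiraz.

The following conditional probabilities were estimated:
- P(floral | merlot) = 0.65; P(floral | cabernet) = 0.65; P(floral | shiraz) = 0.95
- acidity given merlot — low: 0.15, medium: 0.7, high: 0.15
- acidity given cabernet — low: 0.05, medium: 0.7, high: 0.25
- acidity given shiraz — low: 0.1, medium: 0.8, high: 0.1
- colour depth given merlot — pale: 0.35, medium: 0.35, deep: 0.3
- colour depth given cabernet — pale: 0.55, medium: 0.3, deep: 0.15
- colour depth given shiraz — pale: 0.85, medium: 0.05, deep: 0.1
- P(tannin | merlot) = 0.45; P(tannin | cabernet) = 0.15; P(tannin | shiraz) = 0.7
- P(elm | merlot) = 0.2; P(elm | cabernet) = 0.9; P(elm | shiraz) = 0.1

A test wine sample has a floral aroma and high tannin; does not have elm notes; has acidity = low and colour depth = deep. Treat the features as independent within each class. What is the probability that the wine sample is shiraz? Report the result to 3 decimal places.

0.910

merlot: 0.05 × 0.65 × 0.15 × 0.3 × 0.45 × (1−0.2) = 0.0005265
cabernet: 0.05 × 0.65 × 0.05 × 0.15 × 0.15 × (1−0.9) = 0.00000365625
shiraz: 0.9 × 0.95 × 0.1 × 0.1 × 0.7 × (1−0.1) = 0.0053865
P(shiraz | x) = 0.0053865 / 0.00591665625 ≈ 0.910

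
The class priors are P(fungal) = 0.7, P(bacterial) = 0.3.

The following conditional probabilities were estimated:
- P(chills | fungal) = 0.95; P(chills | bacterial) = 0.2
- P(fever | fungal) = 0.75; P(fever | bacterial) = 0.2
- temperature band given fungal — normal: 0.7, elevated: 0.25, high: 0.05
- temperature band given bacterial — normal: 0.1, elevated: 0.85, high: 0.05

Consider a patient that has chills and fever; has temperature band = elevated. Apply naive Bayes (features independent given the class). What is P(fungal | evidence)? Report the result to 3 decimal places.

fungal: 0.7 × 0.95 × 0.75 × 0.25 = 0.1246875
bacterial: 0.3 × 0.2 × 0.2 × 0.85 = 0.0102
P(fungal | x) = 0.1246875 / 0.1348875 ≈ 0.924

0.924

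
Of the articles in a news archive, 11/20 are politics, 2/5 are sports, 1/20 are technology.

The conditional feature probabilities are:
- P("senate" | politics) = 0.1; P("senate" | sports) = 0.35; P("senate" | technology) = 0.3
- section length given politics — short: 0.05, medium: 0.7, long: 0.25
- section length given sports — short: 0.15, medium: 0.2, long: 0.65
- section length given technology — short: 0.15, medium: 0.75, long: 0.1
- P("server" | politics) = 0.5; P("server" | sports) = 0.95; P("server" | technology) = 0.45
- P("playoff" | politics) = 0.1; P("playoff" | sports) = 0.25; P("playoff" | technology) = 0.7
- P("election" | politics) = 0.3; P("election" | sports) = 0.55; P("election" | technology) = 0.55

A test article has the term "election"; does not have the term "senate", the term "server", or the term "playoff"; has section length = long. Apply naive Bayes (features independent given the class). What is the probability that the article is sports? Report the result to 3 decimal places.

politics: 0.55 × (1−0.1) × 0.25 × (1−0.5) × (1−0.1) × 0.3 = 0.01670625
sports: 0.4 × (1−0.35) × 0.65 × (1−0.95) × (1−0.25) × 0.55 = 0.003485625
technology: 0.05 × (1−0.3) × 0.1 × (1−0.45) × (1−0.7) × 0.55 = 0.000317625
P(sports | x) = 0.003485625 / 0.0205095 ≈ 0.170

0.170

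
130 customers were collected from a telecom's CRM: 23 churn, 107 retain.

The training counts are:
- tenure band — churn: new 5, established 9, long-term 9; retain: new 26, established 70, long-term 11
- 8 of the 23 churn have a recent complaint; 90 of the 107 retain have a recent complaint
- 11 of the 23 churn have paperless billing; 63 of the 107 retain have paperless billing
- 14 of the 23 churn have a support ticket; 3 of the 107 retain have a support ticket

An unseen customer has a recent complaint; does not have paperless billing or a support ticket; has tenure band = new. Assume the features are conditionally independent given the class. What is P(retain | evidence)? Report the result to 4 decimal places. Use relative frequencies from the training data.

churn: (23/130) × (5/23) × (8/23) × (12/23) × (9/23) ≈ 0.00273122
retain: (107/130) × (26/107) × (90/107) × (44/107) × (104/107) ≈ 0.0672368
P(retain | x) = 0.0672368 / 0.06996802 ≈ 0.9610

0.9610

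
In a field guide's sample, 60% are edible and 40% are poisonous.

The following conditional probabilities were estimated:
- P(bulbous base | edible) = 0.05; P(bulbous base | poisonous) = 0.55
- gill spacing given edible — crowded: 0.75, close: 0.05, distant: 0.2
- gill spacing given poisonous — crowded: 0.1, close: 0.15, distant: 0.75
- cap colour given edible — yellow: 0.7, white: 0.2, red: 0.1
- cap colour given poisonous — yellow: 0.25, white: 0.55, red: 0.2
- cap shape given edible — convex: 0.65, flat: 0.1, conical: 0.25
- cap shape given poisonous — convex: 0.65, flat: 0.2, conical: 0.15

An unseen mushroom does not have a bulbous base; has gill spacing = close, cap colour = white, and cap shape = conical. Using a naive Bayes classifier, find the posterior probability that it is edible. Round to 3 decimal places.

0.390

edible: 0.6 × (1−0.05) × 0.05 × 0.2 × 0.25 = 0.001425
poisonous: 0.4 × (1−0.55) × 0.15 × 0.55 × 0.15 = 0.0022275
P(edible | x) = 0.001425 / 0.0036525 ≈ 0.390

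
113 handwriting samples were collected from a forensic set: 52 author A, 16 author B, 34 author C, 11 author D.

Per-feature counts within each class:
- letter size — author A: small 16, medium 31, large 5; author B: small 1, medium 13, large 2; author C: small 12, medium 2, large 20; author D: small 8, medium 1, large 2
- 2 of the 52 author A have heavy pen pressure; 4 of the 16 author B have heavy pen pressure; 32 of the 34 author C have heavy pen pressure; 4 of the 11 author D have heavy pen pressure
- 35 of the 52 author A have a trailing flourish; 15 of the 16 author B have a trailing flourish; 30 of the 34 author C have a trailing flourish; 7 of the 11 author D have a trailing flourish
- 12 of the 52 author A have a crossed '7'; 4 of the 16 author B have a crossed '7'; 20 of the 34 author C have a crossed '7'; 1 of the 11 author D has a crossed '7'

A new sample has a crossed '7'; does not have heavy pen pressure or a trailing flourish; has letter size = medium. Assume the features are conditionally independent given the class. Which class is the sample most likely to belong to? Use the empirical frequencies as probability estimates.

author A

author A: (52/113) × (31/52) × (50/52) × (17/52) × (12/52) ≈ 0.0199009
author B: (16/113) × (13/16) × (12/16) × (1/16) × (4/16) ≈ 0.00134817
author C: (34/113) × (2/34) × (2/34) × (4/34) × (20/34) ≈ 0.0000720501
author D: (11/113) × (1/11) × (7/11) × (4/11) × (1/11) ≈ 0.000186166
Highest score → author A.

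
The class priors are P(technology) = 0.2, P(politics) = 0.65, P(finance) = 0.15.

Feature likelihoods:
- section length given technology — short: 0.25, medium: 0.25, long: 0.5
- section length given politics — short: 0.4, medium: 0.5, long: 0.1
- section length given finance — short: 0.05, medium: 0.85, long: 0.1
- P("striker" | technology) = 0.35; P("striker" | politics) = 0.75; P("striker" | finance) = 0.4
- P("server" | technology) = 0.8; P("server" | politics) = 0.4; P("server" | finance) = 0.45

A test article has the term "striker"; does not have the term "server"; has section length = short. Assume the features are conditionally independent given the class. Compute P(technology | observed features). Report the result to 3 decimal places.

technology: 0.2 × 0.25 × 0.35 × (1−0.8) = 0.0035
politics: 0.65 × 0.4 × 0.75 × (1−0.4) = 0.117
finance: 0.15 × 0.05 × 0.4 × (1−0.45) = 0.00165
P(technology | x) = 0.0035 / 0.12215 ≈ 0.029

0.029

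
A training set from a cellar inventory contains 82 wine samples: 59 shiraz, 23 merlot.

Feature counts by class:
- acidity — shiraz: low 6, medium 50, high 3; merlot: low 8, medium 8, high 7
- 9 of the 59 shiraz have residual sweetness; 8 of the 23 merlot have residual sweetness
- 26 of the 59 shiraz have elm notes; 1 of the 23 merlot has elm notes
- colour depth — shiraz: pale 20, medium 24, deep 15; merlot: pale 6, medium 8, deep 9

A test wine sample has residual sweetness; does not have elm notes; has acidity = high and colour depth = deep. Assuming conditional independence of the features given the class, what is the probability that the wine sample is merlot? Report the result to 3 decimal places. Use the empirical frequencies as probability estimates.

shiraz: (59/82) × (3/59) × (9/59) × (33/59) × (15/59) ≈ 0.000793595
merlot: (23/82) × (7/23) × (8/23) × (22/23) × (9/23) ≈ 0.0111136
P(merlot | x) = 0.0111136 / 0.011907195 ≈ 0.933

0.933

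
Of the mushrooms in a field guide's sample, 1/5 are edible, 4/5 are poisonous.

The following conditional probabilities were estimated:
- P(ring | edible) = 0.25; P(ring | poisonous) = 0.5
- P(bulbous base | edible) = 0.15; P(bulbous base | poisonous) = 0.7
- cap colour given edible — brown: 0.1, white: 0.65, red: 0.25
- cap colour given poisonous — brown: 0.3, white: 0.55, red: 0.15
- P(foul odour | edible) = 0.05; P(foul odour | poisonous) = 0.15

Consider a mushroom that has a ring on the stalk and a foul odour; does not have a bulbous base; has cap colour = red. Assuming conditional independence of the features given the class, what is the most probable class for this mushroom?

poisonous

edible: 0.2 × 0.25 × (1−0.15) × 0.25 × 0.05 = 0.00053125
poisonous: 0.8 × 0.5 × (1−0.7) × 0.15 × 0.15 = 0.0027
Highest score → poisonous.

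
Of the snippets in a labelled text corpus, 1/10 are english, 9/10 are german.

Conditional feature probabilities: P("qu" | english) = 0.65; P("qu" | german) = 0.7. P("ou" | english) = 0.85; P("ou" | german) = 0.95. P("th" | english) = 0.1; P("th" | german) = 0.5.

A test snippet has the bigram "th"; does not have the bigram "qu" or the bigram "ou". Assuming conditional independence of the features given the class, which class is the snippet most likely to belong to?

german

english: 0.1 × (1−0.65) × (1−0.85) × 0.1 = 0.000525
german: 0.9 × (1−0.7) × (1−0.95) × 0.5 = 0.00675
Highest score → german.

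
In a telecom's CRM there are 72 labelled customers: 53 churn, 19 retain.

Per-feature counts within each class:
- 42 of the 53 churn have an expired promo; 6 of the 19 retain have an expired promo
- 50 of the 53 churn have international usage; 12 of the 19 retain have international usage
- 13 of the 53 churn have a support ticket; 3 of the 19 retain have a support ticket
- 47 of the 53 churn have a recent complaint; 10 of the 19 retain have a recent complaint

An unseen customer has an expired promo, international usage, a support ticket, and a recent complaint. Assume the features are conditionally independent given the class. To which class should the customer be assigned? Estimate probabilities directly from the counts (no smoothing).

churn: (53/72) × (42/53) × (50/53) × (13/53) × (47/53) ≈ 0.119702
retain: (19/72) × (6/19) × (12/19) × (3/19) × (10/19) ≈ 0.00437382
Highest score → churn.

churn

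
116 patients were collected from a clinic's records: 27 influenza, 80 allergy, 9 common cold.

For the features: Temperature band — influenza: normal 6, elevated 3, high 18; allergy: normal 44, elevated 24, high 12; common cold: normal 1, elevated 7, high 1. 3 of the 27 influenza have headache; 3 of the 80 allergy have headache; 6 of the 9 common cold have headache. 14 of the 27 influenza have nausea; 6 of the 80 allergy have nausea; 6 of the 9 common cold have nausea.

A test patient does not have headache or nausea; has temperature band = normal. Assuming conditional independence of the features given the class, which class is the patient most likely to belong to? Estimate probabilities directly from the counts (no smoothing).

influenza: (27/116) × (6/27) × (24/27) × (13/27) ≈ 0.0221371
allergy: (80/116) × (44/80) × (77/80) × (74/80) ≈ 0.337705
common cold: (9/116) × (1/9) × (3/9) × (3/9) ≈ 0.000957854
Highest score → allergy.

allergy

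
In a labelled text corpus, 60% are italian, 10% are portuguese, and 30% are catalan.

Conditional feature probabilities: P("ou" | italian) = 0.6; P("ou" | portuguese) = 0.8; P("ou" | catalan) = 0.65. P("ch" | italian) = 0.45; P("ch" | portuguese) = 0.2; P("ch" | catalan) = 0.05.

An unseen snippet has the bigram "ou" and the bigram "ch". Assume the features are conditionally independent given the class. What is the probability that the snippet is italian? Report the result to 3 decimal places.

italian: 0.6 × 0.6 × 0.45 = 0.162
portuguese: 0.1 × 0.8 × 0.2 = 0.016
catalan: 0.3 × 0.65 × 0.05 = 0.00975
P(italian | x) = 0.162 / 0.18775 ≈ 0.863

0.863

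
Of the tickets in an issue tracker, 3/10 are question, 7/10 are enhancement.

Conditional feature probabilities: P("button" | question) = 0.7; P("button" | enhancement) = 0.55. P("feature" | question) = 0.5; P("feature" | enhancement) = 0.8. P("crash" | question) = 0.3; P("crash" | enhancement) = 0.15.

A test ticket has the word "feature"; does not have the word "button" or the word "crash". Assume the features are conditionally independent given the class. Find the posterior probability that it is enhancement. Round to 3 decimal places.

question: 0.3 × (1−0.7) × 0.5 × (1−0.3) = 0.0315
enhancement: 0.7 × (1−0.55) × 0.8 × (1−0.15) = 0.2142
P(enhancement | x) = 0.2142 / 0.2457 ≈ 0.872

0.872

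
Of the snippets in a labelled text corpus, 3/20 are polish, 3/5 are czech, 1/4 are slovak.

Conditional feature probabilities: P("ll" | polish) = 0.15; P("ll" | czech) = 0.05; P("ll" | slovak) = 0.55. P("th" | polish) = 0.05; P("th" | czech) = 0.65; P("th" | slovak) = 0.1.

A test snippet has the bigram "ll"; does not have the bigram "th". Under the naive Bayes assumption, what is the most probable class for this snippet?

slovak

polish: 0.15 × 0.15 × (1−0.05) = 0.021375
czech: 0.6 × 0.05 × (1−0.65) = 0.0105
slovak: 0.25 × 0.55 × (1−0.1) = 0.12375
Highest score → slovak.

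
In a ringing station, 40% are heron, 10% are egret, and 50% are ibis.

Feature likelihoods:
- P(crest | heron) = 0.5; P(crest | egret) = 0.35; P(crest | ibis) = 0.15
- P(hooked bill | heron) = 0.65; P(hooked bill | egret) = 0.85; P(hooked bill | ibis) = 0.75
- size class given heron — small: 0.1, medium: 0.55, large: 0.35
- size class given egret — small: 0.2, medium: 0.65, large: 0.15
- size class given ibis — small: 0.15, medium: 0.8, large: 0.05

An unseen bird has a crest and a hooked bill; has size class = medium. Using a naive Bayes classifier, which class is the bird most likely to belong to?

heron

heron: 0.4 × 0.5 × 0.65 × 0.55 = 0.0715
egret: 0.1 × 0.35 × 0.85 × 0.65 = 0.0193375
ibis: 0.5 × 0.15 × 0.75 × 0.8 = 0.045
Highest score → heron.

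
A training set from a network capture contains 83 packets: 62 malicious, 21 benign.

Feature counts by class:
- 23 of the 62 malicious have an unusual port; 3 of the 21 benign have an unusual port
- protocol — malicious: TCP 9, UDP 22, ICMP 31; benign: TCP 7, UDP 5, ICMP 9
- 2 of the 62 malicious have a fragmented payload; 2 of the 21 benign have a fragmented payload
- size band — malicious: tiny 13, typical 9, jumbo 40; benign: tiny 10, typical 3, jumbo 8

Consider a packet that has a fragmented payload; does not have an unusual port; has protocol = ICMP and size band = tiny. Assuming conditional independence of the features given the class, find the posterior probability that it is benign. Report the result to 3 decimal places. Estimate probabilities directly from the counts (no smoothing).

0.726

malicious: (62/83) × (39/62) × (31/62) × (2/62) × (13/62) ≈ 0.00158908
benign: (21/83) × (18/21) × (9/21) × (2/21) × (10/21) ≈ 0.00421511
P(benign | x) = 0.00421511 / 0.00580419 ≈ 0.726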